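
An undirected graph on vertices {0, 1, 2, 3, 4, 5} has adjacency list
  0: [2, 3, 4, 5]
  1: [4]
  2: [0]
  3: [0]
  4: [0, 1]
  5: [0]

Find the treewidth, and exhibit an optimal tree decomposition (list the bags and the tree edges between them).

The largest bag has 2 vertices, giving width 1; this decomposition certifies tw(G) ≤ 1. Since G has at least one edge (e.g. 4–0), it is not an edgeless graph, so tw(G) ≥ 1. Hence tw(G) = 1 exactly.

Treewidth 1.
Bags: B1 = {0, 4}  B2 = {0, 2}  B3 = {0, 5}  B4 = {0, 3}  B5 = {1, 4}
Tree: B1–B2, B1–B3, B2–B4, B1–B5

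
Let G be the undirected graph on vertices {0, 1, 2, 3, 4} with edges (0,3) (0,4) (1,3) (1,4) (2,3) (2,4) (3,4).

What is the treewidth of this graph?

2

A width-2 tree decomposition is:
Bags: B1 = {2, 3, 4}  B2 = {1, 3, 4}  B3 = {0, 3, 4}
Tree: B1–B2, B1–B3
The largest bag has 3 vertices, giving width 2; this decomposition certifies tw(G) ≤ 2. On the other hand G contains the 3-clique {0, 3, 4}. A clique must lie in a single bag of any decomposition, so no decomposition can have width below 2. Combining the bounds, tw(G) = 2.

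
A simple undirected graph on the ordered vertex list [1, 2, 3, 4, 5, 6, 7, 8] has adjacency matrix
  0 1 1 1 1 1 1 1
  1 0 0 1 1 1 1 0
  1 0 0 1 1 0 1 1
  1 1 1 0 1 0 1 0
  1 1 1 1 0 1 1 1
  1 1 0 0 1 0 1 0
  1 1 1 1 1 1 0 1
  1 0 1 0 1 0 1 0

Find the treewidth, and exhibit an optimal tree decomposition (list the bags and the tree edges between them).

Each bag holds 5 vertices, so the decomposition has width 4, which upper-bounds the treewidth. Conversely, {1, 3, 5, 7, 8} is a clique of size 5, and the vertices of any clique must share a bag in every tree decomposition; so some bag has ≥ 5 vertices and tw(G) ≥ 4. Hence tw(G) = 4 exactly.

Treewidth 4.
Bags: B1 = {1, 3, 4, 5, 7}  B2 = {1, 2, 4, 5, 7}  B3 = {1, 3, 5, 7, 8}  B4 = {1, 2, 5, 6, 7}
Tree: B1–B2, B1–B3, B2–B4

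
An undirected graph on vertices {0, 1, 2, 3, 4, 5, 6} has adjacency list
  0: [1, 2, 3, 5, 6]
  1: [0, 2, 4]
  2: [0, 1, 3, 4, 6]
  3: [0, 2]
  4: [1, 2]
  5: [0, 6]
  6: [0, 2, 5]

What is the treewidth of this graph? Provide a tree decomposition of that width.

Every bag has size at most 3, so the width is 3 − 1 = 2 and tw(G) ≤ 2. For the lower bound, the 3 vertices {0, 1, 2} are pairwise adjacent, and any tree decomposition puts a clique entirely inside one bag — forcing width ≥ 2. Hence tw(G) = 2 exactly.

Treewidth 2.
One such decomposition:
Bags: B1 = {0, 1, 2}  B2 = {1, 2, 4}  B3 = {0, 2, 6}  B4 = {0, 2, 3}  B5 = {0, 5, 6}
Tree: B1–B2, B1–B3, B1–B4, B3–B5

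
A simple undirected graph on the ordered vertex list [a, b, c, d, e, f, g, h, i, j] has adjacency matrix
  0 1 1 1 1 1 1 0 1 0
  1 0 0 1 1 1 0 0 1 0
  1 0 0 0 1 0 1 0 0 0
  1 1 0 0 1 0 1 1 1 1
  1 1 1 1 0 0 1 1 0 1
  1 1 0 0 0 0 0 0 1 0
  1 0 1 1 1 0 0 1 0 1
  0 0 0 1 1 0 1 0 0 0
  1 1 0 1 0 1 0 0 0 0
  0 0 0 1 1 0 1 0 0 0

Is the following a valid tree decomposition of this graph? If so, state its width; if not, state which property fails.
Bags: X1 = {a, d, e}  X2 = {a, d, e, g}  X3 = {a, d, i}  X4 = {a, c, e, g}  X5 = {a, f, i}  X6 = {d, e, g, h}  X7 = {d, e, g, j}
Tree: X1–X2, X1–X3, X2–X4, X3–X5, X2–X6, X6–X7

A tree decomposition must satisfy three properties: every vertex lies in some bag; for every edge, both endpoints lie together in some bag; and for every vertex, the bags containing it form a connected subtree. Here vertex b appears in no bag, so the decomposition is invalid.

No — vertex b appears in no bag.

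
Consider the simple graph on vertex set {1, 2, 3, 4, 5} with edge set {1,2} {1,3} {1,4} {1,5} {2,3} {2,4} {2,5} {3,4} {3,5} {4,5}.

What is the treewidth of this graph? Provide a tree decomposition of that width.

Treewidth 4.
Bags: B1 = {1, 2, 3, 4, 5}
Tree: (single bag)

A single bag containing all 5 vertices is trivially a valid decomposition of width 4. Conversely, {1, 2, 3, 4, 5} is a clique of size 5, and the vertices of any clique must share a bag in every tree decomposition; so some bag has ≥ 5 vertices and tw(G) ≥ 4. Therefore the treewidth is 4.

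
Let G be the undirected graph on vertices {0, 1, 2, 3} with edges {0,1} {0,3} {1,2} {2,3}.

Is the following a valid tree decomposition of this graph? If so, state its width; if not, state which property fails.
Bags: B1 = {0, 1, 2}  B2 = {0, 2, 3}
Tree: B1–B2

Yes; width 2.

Checking the three conditions: (i) the bags cover all of {0, 1, 2, 3}; (ii) for each edge, some bag contains both endpoints; (iii) the bags containing any fixed vertex form a subtree. All hold, so the decomposition is valid with width 3 − 1 = 2.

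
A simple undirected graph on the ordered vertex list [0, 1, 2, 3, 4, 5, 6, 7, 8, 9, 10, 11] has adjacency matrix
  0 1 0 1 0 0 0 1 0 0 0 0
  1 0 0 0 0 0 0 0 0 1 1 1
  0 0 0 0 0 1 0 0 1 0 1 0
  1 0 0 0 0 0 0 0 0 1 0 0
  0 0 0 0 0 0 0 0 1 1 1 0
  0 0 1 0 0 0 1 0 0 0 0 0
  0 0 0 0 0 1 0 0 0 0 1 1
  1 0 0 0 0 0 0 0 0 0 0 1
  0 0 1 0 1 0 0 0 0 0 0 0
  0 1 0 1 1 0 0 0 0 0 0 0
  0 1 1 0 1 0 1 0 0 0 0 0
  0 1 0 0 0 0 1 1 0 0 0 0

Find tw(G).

A width-3 tree decomposition is:
Bags: B1 = {2, 5, 6, 8}  B2 = {2, 6, 8, 10}  B3 = {4, 6, 8, 10}  B4 = {4, 6, 10, 11}  B5 = {1, 4, 10, 11}  B6 = {1, 4, 9, 11}  B7 = {1, 7, 9, 11}  B8 = {0, 1, 7, 9}  B9 = {0, 3, 7, 9}
Tree: B1–B2, B2–B3, B3–B4, B4–B5, B5–B6, B6–B7, B7–B8, B8–B9
Every bag has size at most 4, so the width is 4 − 1 = 3 and tw(G) ≤ 3. For the lower bound: the 4 vertex sets {2,5,8}, {6}, {10}, {1,4,9,11} are disjoint, each induces a connected subgraph, and every pair is joined by at least one edge of G. Contracting each set to a single vertex therefore yields K_{4} as a minor, and since treewidth is minor-monotone, tw(G) ≥ tw(K_{4}) = 3. The upper and lower bounds meet at 3, so that is the treewidth.

3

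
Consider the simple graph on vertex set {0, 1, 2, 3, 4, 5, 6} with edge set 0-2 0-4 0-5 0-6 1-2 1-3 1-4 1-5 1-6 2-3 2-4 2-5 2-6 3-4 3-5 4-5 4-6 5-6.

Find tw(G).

4

A width-4 tree decomposition is:
Bags: B1 = {1, 2, 4, 5, 6}  B2 = {1, 2, 3, 4, 5}  B3 = {0, 2, 4, 5, 6}
Tree: B1–B2, B1–B3
Every bag has size at most 5, so the width is 5 − 1 = 4 and tw(G) ≤ 4. Conversely, {0, 2, 4, 5, 6} is a clique of size 5, and the vertices of any clique must share a bag in every tree decomposition; so some bag has ≥ 5 vertices and tw(G) ≥ 4. Therefore the treewidth is 4.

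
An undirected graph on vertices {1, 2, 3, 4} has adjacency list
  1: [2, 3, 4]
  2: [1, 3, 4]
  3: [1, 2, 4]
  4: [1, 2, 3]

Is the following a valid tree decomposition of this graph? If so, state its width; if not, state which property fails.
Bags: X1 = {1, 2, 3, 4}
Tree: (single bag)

Checking the three conditions: (i) the bags cover all of {1, 2, 3, 4}; (ii) for each edge, some bag contains both endpoints; (iii) the bags containing any fixed vertex form a subtree. All hold, so the decomposition is valid with width 4 − 1 = 3.

Yes; width 3.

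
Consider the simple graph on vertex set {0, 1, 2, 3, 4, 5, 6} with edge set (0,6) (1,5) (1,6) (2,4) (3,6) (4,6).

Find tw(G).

1

A width-1 tree decomposition is:
Bags: B1 = {3, 6}  B2 = {4, 6}  B3 = {2, 4}  B4 = {1, 6}  B5 = {1, 5}  B6 = {0, 6}
Tree: B1–B2, B2–B3, B2–B4, B4–B5, B2–B6
Each bag holds 2 vertices, so the decomposition has width 1, which upper-bounds the treewidth. Any graph with an edge has treewidth ≥ 1, and G has the edge 3–6. Combining the bounds, tw(G) = 1.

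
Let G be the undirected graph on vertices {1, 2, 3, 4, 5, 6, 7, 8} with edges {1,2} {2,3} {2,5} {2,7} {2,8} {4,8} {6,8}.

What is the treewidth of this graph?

A width-1 tree decomposition is:
Bags: B1 = {1, 2}  B2 = {2, 8}  B3 = {4, 8}  B4 = {2, 5}  B5 = {2, 3}  B6 = {6, 8}  B7 = {2, 7}
Tree: B1–B2, B2–B3, B1–B4, B1–B5, B2–B6, B1–B7
Every bag has size at most 2, so the width is 2 − 1 = 1 and tw(G) ≤ 1. Any graph with an edge has treewidth ≥ 1, and G has the edge 2–1. Combining the bounds, tw(G) = 1.

1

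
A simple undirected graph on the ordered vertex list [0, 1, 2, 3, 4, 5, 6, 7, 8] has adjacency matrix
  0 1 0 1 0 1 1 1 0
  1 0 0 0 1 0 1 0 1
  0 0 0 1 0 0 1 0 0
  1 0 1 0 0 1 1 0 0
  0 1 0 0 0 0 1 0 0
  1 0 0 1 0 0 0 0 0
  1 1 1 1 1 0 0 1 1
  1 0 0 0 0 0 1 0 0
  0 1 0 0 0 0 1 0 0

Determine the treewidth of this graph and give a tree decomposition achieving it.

Treewidth 2.
One optimal decomposition is:
Bags: B1 = {0, 3, 6}  B2 = {0, 1, 6}  B3 = {0, 6, 7}  B4 = {2, 3, 6}  B5 = {1, 4, 6}  B6 = {0, 3, 5}  B7 = {1, 6, 8}
Tree: B1–B2, B2–B3, B1–B4, B2–B5, B1–B6, B2–B7

The largest bag has 3 vertices, giving width 2; this decomposition certifies tw(G) ≤ 2. For the lower bound, the 3 vertices {0, 3, 5} are pairwise adjacent, and any tree decomposition puts a clique entirely inside one bag — forcing width ≥ 2. Therefore the treewidth is 2.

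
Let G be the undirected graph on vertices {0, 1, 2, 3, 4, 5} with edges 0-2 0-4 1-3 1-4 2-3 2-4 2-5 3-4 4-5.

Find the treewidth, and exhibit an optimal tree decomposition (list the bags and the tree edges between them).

Treewidth 2.
One optimal decomposition is:
Bags: B1 = {1, 3, 4}  B2 = {2, 3, 4}  B3 = {2, 4, 5}  B4 = {0, 2, 4}
Tree: B1–B2, B2–B3, B3–B4

Each bag holds 3 vertices, so the decomposition has width 2, which upper-bounds the treewidth. On the other hand G contains the 3-clique {1, 3, 4}. A clique must lie in a single bag of any decomposition, so no decomposition can have width below 2. Hence tw(G) = 2 exactly.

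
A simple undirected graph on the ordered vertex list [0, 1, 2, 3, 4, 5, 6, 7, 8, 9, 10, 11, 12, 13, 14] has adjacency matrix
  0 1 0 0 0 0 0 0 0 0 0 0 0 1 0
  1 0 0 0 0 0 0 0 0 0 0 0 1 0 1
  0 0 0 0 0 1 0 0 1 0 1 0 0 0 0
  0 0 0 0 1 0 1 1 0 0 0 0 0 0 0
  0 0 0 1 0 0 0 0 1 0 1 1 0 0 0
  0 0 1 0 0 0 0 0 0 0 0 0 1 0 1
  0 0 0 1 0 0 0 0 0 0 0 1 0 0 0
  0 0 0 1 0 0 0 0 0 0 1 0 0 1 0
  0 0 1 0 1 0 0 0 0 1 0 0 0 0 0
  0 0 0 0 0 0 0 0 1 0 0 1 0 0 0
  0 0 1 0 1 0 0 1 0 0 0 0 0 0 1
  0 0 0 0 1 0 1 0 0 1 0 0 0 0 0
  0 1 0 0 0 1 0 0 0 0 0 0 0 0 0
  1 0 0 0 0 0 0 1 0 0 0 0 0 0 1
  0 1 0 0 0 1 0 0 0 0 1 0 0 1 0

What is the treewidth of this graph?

3

A width-3 tree decomposition is:
Bags: B1 = {6, 8, 9, 11}  B2 = {4, 6, 8, 11}  B3 = {3, 4, 6, 8}  B4 = {2, 3, 4, 8}  B5 = {2, 3, 4, 10}  B6 = {2, 3, 7, 10}  B7 = {2, 5, 7, 10}  B8 = {5, 7, 10, 14}  B9 = {5, 7, 13, 14}  B10 = {5, 12, 13, 14}  B11 = {1, 12, 13, 14}  B12 = {0, 1, 12, 13}
Tree: B1–B2, B2–B3, B3–B4, B4–B5, B5–B6, B6–B7, B7–B8, B8–B9, B9–B10, B10–B11, B11–B12
Every bag has size at most 4, so the width is 4 − 1 = 3 and tw(G) ≤ 3. For the lower bound: the 4 vertex sets {6,9,11}, {8}, {4}, {2,3,7,10} are disjoint, each induces a connected subgraph, and every pair is joined by at least one edge of G. Contracting each set to a single vertex therefore yields K_{4} as a minor, and since treewidth is minor-monotone, tw(G) ≥ tw(K_{4}) = 3. The upper and lower bounds meet at 3, so that is the treewidth.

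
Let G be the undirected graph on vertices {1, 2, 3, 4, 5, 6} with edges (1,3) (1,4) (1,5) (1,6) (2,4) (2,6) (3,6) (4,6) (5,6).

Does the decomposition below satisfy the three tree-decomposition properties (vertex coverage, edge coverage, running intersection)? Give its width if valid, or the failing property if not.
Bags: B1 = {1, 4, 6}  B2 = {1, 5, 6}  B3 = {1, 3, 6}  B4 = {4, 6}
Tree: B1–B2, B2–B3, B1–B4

No — vertex 2 appears in no bag.

A tree decomposition must satisfy three properties: every vertex lies in some bag; for every edge, both endpoints lie together in some bag; and for every vertex, the bags containing it form a connected subtree. Here vertex 2 appears in no bag, so the decomposition is invalid.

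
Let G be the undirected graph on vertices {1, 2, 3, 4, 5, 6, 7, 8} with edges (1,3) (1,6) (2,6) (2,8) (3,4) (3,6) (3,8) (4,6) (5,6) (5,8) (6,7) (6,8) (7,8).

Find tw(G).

2

A width-2 tree decomposition is:
Bags: B1 = {3, 6, 8}  B2 = {6, 7, 8}  B3 = {2, 6, 8}  B4 = {3, 4, 6}  B5 = {5, 6, 8}  B6 = {1, 3, 6}
Tree: B1–B2, B1–B3, B1–B4, B3–B5, B1–B6
Each bag holds 3 vertices, so the decomposition has width 2, which upper-bounds the treewidth. On the other hand G contains the 3-clique {2, 6, 8}. A clique must lie in a single bag of any decomposition, so no decomposition can have width below 2. Therefore the treewidth is 2.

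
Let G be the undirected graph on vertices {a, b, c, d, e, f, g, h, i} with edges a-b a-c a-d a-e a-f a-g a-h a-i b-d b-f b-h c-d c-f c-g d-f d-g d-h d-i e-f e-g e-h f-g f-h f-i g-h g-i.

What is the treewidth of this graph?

4

A width-4 tree decomposition is:
Bags: B1 = {a, d, f, g, i}  B2 = {a, d, f, g, h}  B3 = {a, e, f, g, h}  B4 = {a, b, d, f, h}  B5 = {a, c, d, f, g}
Tree: B1–B2, B2–B3, B2–B4, B2–B5
Every bag has size at most 5, so the width is 5 − 1 = 4 and tw(G) ≤ 4. On the other hand G contains the 5-clique {a, d, f, g, h}. A clique must lie in a single bag of any decomposition, so no decomposition can have width below 4. The upper and lower bounds meet at 4, so that is the treewidth.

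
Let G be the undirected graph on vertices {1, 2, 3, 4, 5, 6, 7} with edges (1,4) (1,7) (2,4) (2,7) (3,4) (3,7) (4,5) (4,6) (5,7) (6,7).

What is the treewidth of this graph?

2

A width-2 tree decomposition is:
Bags: B1 = {4, 6, 7}  B2 = {3, 4, 7}  B3 = {2, 4, 7}  B4 = {4, 5, 7}  B5 = {1, 4, 7}
Tree: B1–B2, B2–B3, B3–B4, B4–B5
Each bag holds 3 vertices, so the decomposition has width 2, which upper-bounds the treewidth. Since 7–6–4–3–7 is a cycle in G, G is not acyclic. Forests are exactly the graphs of treewidth ≤ 1, so tw(G) ≥ 2. Combining the bounds, tw(G) = 2.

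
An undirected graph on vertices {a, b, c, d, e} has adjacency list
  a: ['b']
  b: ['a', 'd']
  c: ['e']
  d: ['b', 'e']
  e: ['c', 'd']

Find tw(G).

1

A width-1 tree decomposition is:
Bags: B1 = {c, e}  B2 = {d, e}  B3 = {b, d}  B4 = {a, b}
Tree: B1–B2, B2–B3, B3–B4
The largest bag has 2 vertices, giving width 1; this decomposition certifies tw(G) ≤ 1. Any graph with an edge has treewidth ≥ 1, and G has the edge c–e. Hence tw(G) = 1 exactly.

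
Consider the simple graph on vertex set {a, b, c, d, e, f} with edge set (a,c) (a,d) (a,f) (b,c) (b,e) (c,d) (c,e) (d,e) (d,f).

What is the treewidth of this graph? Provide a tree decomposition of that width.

Treewidth 2.
One optimal decomposition is:
Bags: B1 = {a, c, d}  B2 = {c, d, e}  B3 = {a, d, f}  B4 = {b, c, e}
Tree: B1–B2, B1–B3, B2–B4

Each bag holds 3 vertices, so the decomposition has width 2, which upper-bounds the treewidth. On the other hand G contains the 3-clique {c, d, e}. A clique must lie in a single bag of any decomposition, so no decomposition can have width below 2. The upper and lower bounds meet at 2, so that is the treewidth.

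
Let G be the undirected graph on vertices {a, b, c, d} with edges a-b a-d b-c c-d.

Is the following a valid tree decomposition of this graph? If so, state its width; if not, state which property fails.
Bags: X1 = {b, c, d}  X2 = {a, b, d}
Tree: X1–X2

Every vertex of G appears in some bag (union = {a, b, c, d}); every edge is covered by a bag; and for each vertex v the set of bags containing v is connected in the bag tree. The decomposition is therefore valid. The largest bag has 3 vertices, so the width is 2.

Yes; width 2.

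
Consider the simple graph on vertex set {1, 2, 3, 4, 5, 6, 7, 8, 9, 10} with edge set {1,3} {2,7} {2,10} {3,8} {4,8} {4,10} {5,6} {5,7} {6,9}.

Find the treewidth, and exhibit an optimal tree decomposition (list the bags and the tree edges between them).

Treewidth 1.
One optimal decomposition is:
Bags: B1 = {6, 9}  B2 = {5, 6}  B3 = {5, 7}  B4 = {2, 7}  B5 = {2, 10}  B6 = {4, 10}  B7 = {4, 8}  B8 = {3, 8}  B9 = {1, 3}
Tree: B1–B2, B2–B3, B3–B4, B4–B5, B5–B6, B6–B7, B7–B8, B8–B9

The largest bag has 2 vertices, giving width 1; this decomposition certifies tw(G) ≤ 1. Any graph with an edge has treewidth ≥ 1, and G has the edge 9–6. Combining the bounds, tw(G) = 1.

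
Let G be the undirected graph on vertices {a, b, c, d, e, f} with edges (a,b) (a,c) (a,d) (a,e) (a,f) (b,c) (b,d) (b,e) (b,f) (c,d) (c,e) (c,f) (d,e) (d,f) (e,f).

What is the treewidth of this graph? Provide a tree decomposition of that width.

Treewidth 5.
One such decomposition:
Bags: B1 = {a, b, c, d, e, f}
Tree: (single bag)

With just one bag of size 6, the width is 6 − 1 = 5, so tw(G) ≤ 5. For the lower bound, the 6 vertices {a, b, c, d, e, f} are pairwise adjacent, and any tree decomposition puts a clique entirely inside one bag — forcing width ≥ 5. Hence tw(G) = 5 exactly.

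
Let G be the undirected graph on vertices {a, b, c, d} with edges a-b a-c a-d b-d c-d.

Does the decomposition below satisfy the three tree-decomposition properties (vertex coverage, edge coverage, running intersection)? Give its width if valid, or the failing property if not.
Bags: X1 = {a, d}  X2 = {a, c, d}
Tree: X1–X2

No — vertex b appears in no bag.

A tree decomposition must satisfy three properties: every vertex lies in some bag; for every edge, both endpoints lie together in some bag; and for every vertex, the bags containing it form a connected subtree. Here vertex b appears in no bag, so the decomposition is invalid.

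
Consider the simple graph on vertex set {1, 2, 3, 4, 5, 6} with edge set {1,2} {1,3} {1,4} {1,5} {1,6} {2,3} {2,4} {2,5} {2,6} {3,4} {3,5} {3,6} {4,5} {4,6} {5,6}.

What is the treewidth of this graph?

A width-5 tree decomposition is:
Bags: B1 = {1, 2, 3, 4, 5, 6}
Tree: (single bag)
With just one bag of size 6, the width is 6 − 1 = 5, so tw(G) ≤ 5. For the lower bound, the 6 vertices {1, 2, 3, 4, 5, 6} are pairwise adjacent, and any tree decomposition puts a clique entirely inside one bag — forcing width ≥ 5. Combining the bounds, tw(G) = 5.

5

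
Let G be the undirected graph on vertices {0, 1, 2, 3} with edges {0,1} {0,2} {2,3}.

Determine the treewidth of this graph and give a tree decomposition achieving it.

Every bag has size at most 2, so the width is 2 − 1 = 1 and tw(G) ≤ 1. Since G has at least one edge (e.g. 1–0), it is not an edgeless graph, so tw(G) ≥ 1. The upper and lower bounds meet at 1, so that is the treewidth.

Treewidth 1.
One optimal decomposition is:
Bags: B1 = {0, 1}  B2 = {0, 2}  B3 = {2, 3}
Tree: B1–B2, B2–B3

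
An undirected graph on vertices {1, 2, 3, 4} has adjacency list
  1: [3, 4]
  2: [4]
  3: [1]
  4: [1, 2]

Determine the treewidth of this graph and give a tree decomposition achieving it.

Each bag holds 2 vertices, so the decomposition has width 1, which upper-bounds the treewidth. Any graph with an edge has treewidth ≥ 1, and G has the edge 4–1. The upper and lower bounds meet at 1, so that is the treewidth.

Treewidth 1.
One optimal decomposition is:
Bags: B1 = {1, 4}  B2 = {2, 4}  B3 = {1, 3}
Tree: B1–B2, B1–B3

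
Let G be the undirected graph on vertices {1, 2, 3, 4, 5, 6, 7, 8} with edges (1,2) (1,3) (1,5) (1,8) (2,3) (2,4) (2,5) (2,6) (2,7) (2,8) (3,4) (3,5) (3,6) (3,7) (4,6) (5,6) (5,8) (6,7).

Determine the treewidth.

A width-3 tree decomposition is:
Bags: B1 = {2, 3, 4, 6}  B2 = {2, 3, 5, 6}  B3 = {1, 2, 3, 5}  B4 = {2, 3, 6, 7}  B5 = {1, 2, 5, 8}
Tree: B1–B2, B2–B3, B1–B4, B3–B5
Each bag holds 4 vertices, so the decomposition has width 3, which upper-bounds the treewidth. Conversely, {1, 2, 5, 8} is a clique of size 4, and the vertices of any clique must share a bag in every tree decomposition; so some bag has ≥ 4 vertices and tw(G) ≥ 3. Therefore the treewidth is 3.

3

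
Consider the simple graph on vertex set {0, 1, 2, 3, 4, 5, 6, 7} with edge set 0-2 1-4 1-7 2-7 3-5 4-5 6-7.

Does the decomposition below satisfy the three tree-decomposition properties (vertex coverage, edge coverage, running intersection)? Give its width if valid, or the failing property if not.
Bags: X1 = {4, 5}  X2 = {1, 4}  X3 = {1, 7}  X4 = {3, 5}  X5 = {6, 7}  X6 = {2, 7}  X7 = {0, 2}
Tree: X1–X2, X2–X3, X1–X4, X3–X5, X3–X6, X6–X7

Checking the three conditions: (i) the bags cover all of {0, 1, 2, 3, 4, 5, 6, 7}; (ii) for each edge, some bag contains both endpoints; (iii) the bags containing any fixed vertex form a subtree. All hold, so the decomposition is valid with width 2 − 1 = 1.

Yes; width 1.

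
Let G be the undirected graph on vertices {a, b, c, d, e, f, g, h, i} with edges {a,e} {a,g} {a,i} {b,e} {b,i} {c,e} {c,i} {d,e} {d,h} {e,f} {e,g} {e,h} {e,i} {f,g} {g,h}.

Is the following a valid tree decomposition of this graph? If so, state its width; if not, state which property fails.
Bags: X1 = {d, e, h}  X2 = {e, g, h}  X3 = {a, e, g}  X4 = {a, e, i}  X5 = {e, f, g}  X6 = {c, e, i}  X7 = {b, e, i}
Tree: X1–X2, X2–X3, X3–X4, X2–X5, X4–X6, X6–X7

Yes; width 2.

Checking the three conditions: (i) the bags cover all of {a, b, c, d, e, f, g, h, i}; (ii) for each edge, some bag contains both endpoints; (iii) the bags containing any fixed vertex form a subtree. All hold, so the decomposition is valid with width 3 − 1 = 2.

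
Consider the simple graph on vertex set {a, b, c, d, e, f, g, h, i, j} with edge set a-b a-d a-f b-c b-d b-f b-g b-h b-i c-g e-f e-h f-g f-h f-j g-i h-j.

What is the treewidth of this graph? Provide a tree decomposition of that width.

Every bag has size at most 3, so the width is 3 − 1 = 2 and tw(G) ≤ 2. On the other hand G contains the 3-clique {f, h, j}. A clique must lie in a single bag of any decomposition, so no decomposition can have width below 2. The upper and lower bounds meet at 2, so that is the treewidth.

Treewidth 2.
Bags: B1 = {b, f, g}  B2 = {b, c, g}  B3 = {a, b, f}  B4 = {b, f, h}  B5 = {e, f, h}  B6 = {f, h, j}  B7 = {a, b, d}  B8 = {b, g, i}
Tree: B1–B2, B1–B3, B3–B4, B4–B5, B5–B6, B3–B7, B1–B8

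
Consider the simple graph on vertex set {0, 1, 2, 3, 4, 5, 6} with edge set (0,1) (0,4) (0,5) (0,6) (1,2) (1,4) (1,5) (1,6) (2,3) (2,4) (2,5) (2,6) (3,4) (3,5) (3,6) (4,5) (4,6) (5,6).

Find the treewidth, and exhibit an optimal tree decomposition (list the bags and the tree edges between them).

Treewidth 4.
One optimal decomposition is:
Bags: B1 = {1, 2, 4, 5, 6}  B2 = {2, 3, 4, 5, 6}  B3 = {0, 1, 4, 5, 6}
Tree: B1–B2, B1–B3

The largest bag has 5 vertices, giving width 4; this decomposition certifies tw(G) ≤ 4. Conversely, {0, 1, 4, 5, 6} is a clique of size 5, and the vertices of any clique must share a bag in every tree decomposition; so some bag has ≥ 5 vertices and tw(G) ≥ 4. The upper and lower bounds meet at 4, so that is the treewidth.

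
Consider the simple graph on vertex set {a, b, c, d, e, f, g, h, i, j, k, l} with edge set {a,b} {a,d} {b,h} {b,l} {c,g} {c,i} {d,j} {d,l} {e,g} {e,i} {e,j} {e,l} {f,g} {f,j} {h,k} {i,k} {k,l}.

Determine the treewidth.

3

A width-3 tree decomposition is:
Bags: B1 = {c, f, g, j}  B2 = {c, e, g, j}  B3 = {c, e, i, j}  B4 = {d, e, i, j}  B5 = {d, e, i, l}  B6 = {d, i, k, l}  B7 = {a, d, k, l}  B8 = {a, b, k, l}  B9 = {a, b, h, k}
Tree: B1–B2, B2–B3, B3–B4, B4–B5, B5–B6, B6–B7, B7–B8, B8–B9
The largest bag has 4 vertices, giving width 3; this decomposition certifies tw(G) ≤ 3. For the lower bound: the 4 vertex sets {c,f,g}, {j}, {e}, {d,i,k,l} are disjoint, each induces a connected subgraph, and every pair is joined by at least one edge of G. Contracting each set to a single vertex therefore yields K_{4} as a minor, and since treewidth is minor-monotone, tw(G) ≥ tw(K_{4}) = 3. Hence tw(G) = 3 exactly.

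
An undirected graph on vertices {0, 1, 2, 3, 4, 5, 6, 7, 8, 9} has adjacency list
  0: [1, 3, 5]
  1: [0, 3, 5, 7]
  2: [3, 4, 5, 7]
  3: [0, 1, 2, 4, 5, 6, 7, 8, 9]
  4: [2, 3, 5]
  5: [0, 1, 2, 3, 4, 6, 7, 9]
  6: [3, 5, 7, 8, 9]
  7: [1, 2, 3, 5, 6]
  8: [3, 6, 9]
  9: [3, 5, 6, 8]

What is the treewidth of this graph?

3

A width-3 tree decomposition is:
Bags: B1 = {1, 3, 5, 7}  B2 = {3, 5, 6, 7}  B3 = {0, 1, 3, 5}  B4 = {2, 3, 5, 7}  B5 = {2, 3, 4, 5}  B6 = {3, 5, 6, 9}  B7 = {3, 6, 8, 9}
Tree: B1–B2, B1–B3, B1–B4, B4–B5, B2–B6, B6–B7
Each bag holds 4 vertices, so the decomposition has width 3, which upper-bounds the treewidth. For the lower bound, the 4 vertices {3, 6, 8, 9} are pairwise adjacent, and any tree decomposition puts a clique entirely inside one bag — forcing width ≥ 3. Therefore the treewidth is 3.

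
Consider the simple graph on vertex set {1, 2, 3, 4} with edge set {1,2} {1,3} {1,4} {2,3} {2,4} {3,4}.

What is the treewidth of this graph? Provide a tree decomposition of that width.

A single bag containing all 4 vertices is trivially a valid decomposition of width 3. Conversely, {1, 2, 3, 4} is a clique of size 4, and the vertices of any clique must share a bag in every tree decomposition; so some bag has ≥ 4 vertices and tw(G) ≥ 3. Therefore the treewidth is 3.

Treewidth 3.
One such decomposition:
Bags: B1 = {1, 2, 3, 4}
Tree: (single bag)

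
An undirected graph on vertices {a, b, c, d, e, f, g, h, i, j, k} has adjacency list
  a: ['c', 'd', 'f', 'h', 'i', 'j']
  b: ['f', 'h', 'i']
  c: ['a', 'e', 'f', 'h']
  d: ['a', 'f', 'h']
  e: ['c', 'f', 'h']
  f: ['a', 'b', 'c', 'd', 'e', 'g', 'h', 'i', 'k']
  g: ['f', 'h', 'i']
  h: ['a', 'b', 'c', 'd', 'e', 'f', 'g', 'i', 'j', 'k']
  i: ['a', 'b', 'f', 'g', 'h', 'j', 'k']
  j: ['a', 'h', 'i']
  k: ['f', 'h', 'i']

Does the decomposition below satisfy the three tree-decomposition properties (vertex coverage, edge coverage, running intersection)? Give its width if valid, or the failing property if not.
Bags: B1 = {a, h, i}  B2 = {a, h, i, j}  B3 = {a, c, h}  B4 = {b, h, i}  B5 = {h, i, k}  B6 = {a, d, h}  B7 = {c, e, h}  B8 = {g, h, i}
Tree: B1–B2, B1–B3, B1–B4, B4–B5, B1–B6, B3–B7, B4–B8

A tree decomposition must satisfy three properties: every vertex lies in some bag; for every edge, both endpoints lie together in some bag; and for every vertex, the bags containing it form a connected subtree. Here vertex f appears in no bag, so the decomposition is invalid.

No — vertex f appears in no bag.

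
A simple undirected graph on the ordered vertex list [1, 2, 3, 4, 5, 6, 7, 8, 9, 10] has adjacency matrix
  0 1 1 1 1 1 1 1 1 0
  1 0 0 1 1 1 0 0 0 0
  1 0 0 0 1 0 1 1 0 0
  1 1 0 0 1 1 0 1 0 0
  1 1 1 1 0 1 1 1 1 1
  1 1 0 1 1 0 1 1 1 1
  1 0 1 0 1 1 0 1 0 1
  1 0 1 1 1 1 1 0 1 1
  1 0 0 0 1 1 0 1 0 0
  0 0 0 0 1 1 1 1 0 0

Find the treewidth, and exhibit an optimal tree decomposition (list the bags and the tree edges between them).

Every bag has size at most 5, so the width is 5 − 1 = 4 and tw(G) ≤ 4. Conversely, {1, 3, 5, 7, 8} is a clique of size 5, and the vertices of any clique must share a bag in every tree decomposition; so some bag has ≥ 5 vertices and tw(G) ≥ 4. Hence tw(G) = 4 exactly.

Treewidth 4.
One such decomposition:
Bags: B1 = {1, 3, 5, 7, 8}  B2 = {1, 5, 6, 7, 8}  B3 = {1, 4, 5, 6, 8}  B4 = {1, 5, 6, 8, 9}  B5 = {1, 2, 4, 5, 6}  B6 = {5, 6, 7, 8, 10}
Tree: B1–B2, B2–B3, B2–B4, B3–B5, B2–B6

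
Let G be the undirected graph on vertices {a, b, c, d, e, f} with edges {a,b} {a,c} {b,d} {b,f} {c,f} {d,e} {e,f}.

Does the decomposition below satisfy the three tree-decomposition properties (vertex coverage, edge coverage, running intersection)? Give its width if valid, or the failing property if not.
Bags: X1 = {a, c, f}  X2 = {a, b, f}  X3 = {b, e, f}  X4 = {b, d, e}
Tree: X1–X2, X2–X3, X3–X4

Every vertex of G appears in some bag (union = {a, b, c, d, e, f}); every edge is covered by a bag; and for each vertex v the set of bags containing v is connected in the bag tree. The decomposition is therefore valid. The largest bag has 3 vertices, so the width is 2.

Yes; width 2.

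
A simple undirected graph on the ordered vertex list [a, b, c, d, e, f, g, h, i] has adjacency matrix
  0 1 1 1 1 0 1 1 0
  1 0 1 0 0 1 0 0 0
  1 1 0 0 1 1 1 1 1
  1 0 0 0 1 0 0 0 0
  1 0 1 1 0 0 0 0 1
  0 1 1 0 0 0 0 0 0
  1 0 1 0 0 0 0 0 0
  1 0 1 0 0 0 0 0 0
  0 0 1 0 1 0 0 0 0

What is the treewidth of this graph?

A width-2 tree decomposition is:
Bags: B1 = {a, c, g}  B2 = {a, b, c}  B3 = {a, c, e}  B4 = {a, c, h}  B5 = {b, c, f}  B6 = {a, d, e}  B7 = {c, e, i}
Tree: B1–B2, B2–B3, B3–B4, B2–B5, B3–B6, B3–B7
The largest bag has 3 vertices, giving width 2; this decomposition certifies tw(G) ≤ 2. For the lower bound, the 3 vertices {a, d, e} are pairwise adjacent, and any tree decomposition puts a clique entirely inside one bag — forcing width ≥ 2. The upper and lower bounds meet at 2, so that is the treewidth.

2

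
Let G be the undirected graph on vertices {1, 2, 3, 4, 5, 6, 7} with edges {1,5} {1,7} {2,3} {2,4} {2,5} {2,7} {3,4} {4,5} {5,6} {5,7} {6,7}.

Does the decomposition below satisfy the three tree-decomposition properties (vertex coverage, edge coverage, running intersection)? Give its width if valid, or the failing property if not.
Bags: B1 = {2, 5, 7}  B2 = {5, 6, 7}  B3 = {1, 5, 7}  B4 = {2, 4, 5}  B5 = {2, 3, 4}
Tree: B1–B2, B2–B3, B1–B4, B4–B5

Every vertex of G appears in some bag (union = {1, 2, 3, 4, 5, 6, 7}); every edge is covered by a bag; and for each vertex v the set of bags containing v is connected in the bag tree. The decomposition is therefore valid. The largest bag has 3 vertices, so the width is 2.

Yes; width 2.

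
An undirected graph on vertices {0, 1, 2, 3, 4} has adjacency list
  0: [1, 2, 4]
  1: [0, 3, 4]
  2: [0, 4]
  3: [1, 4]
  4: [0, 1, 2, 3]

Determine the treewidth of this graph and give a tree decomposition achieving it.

The largest bag has 3 vertices, giving width 2; this decomposition certifies tw(G) ≤ 2. Conversely, {0, 1, 4} is a clique of size 3, and the vertices of any clique must share a bag in every tree decomposition; so some bag has ≥ 3 vertices and tw(G) ≥ 2. Combining the bounds, tw(G) = 2.

Treewidth 2.
One such decomposition:
Bags: B1 = {1, 3, 4}  B2 = {0, 1, 4}  B3 = {0, 2, 4}
Tree: B1–B2, B2–B3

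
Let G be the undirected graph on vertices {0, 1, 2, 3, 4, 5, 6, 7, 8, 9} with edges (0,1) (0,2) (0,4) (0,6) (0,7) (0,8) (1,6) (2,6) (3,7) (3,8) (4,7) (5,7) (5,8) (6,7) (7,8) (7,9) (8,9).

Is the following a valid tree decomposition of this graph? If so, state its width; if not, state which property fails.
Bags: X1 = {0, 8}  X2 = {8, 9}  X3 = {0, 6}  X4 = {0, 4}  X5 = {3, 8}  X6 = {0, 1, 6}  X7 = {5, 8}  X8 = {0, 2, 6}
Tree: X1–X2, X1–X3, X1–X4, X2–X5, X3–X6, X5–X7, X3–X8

A tree decomposition must satisfy three properties: every vertex lies in some bag; for every edge, both endpoints lie together in some bag; and for every vertex, the bags containing it form a connected subtree. Here vertex 7 appears in no bag, so the decomposition is invalid.

No — vertex 7 appears in no bag.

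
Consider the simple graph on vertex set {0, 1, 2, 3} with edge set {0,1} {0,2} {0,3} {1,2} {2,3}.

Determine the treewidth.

2

A width-2 tree decomposition is:
Bags: B1 = {0, 2, 3}  B2 = {0, 1, 2}
Tree: B1–B2
The largest bag has 3 vertices, giving width 2; this decomposition certifies tw(G) ≤ 2. For the lower bound, the 3 vertices {0, 1, 2} are pairwise adjacent, and any tree decomposition puts a clique entirely inside one bag — forcing width ≥ 2. Combining the bounds, tw(G) = 2.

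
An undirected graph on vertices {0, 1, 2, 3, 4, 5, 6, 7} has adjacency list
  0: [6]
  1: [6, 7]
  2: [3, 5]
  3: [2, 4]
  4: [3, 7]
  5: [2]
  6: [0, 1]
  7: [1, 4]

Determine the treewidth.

1

A width-1 tree decomposition is:
Bags: B1 = {0, 6}  B2 = {1, 6}  B3 = {1, 7}  B4 = {4, 7}  B5 = {3, 4}  B6 = {2, 3}  B7 = {2, 5}
Tree: B1–B2, B2–B3, B3–B4, B4–B5, B5–B6, B6–B7
Every bag has size at most 2, so the width is 2 − 1 = 1 and tw(G) ≤ 1. G has an edge, so its treewidth is at least 1. The upper and lower bounds meet at 1, so that is the treewidth.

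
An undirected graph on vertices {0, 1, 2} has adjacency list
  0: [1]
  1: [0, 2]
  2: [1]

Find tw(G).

A width-1 tree decomposition is:
Bags: B1 = {0, 1}  B2 = {1, 2}
Tree: B1–B2
Every bag has size at most 2, so the width is 2 − 1 = 1 and tw(G) ≤ 1. Any graph with an edge has treewidth ≥ 1, and G has the edge 1–0. The upper and lower bounds meet at 1, so that is the treewidth.

1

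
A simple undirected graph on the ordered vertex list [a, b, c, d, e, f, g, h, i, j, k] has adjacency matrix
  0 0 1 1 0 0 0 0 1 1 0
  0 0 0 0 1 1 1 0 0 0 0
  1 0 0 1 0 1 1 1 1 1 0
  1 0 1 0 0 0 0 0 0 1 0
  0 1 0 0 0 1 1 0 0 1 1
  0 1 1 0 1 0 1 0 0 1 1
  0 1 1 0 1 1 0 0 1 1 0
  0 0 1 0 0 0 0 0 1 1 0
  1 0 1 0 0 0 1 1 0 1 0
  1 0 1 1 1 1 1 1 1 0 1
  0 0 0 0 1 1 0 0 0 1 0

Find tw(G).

A width-3 tree decomposition is:
Bags: B1 = {c, f, g, j}  B2 = {c, g, i, j}  B3 = {a, c, i, j}  B4 = {e, f, g, j}  B5 = {b, e, f, g}  B6 = {c, h, i, j}  B7 = {e, f, j, k}  B8 = {a, c, d, j}
Tree: B1–B2, B2–B3, B1–B4, B4–B5, B3–B6, B4–B7, B3–B8
Every bag has size at most 4, so the width is 4 − 1 = 3 and tw(G) ≤ 3. On the other hand G contains the 4-clique {e, f, g, j}. A clique must lie in a single bag of any decomposition, so no decomposition can have width below 3. Hence tw(G) = 3 exactly.

3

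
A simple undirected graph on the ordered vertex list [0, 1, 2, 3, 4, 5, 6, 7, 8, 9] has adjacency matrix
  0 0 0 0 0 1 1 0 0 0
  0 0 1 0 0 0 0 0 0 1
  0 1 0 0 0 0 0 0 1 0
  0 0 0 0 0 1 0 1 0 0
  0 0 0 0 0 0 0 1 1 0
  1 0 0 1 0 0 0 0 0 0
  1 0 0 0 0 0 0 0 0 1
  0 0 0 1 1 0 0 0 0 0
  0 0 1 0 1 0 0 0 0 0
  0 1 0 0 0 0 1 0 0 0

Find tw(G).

2

A width-2 tree decomposition is:
Bags: B1 = {3, 4, 7}  B2 = {3, 4, 8}  B3 = {2, 3, 8}  B4 = {1, 2, 3}  B5 = {1, 3, 9}  B6 = {3, 6, 9}  B7 = {0, 3, 6}  B8 = {0, 3, 5}
Tree: B1–B2, B2–B3, B3–B4, B4–B5, B5–B6, B6–B7, B7–B8
Each bag holds 3 vertices, so the decomposition has width 2, which upper-bounds the treewidth. Since 3–7–4–8–2–1–9–6–0–5–3 is a cycle in G, G is not acyclic. Forests are exactly the graphs of treewidth ≤ 1, so tw(G) ≥ 2. Hence tw(G) = 2 exactly.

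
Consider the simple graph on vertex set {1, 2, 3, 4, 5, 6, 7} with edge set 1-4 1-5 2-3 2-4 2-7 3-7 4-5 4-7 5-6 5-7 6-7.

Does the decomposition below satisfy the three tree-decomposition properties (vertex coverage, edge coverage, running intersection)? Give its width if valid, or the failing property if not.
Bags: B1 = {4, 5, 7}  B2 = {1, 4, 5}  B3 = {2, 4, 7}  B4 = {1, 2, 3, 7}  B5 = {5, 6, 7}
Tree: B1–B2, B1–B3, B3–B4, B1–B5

A tree decomposition must satisfy three properties: every vertex lies in some bag; for every edge, both endpoints lie together in some bag; and for every vertex, the bags containing it form a connected subtree. Here bags containing vertex 1 are not connected in the tree, so the decomposition is invalid.

No — bags containing vertex 1 are not connected in the tree.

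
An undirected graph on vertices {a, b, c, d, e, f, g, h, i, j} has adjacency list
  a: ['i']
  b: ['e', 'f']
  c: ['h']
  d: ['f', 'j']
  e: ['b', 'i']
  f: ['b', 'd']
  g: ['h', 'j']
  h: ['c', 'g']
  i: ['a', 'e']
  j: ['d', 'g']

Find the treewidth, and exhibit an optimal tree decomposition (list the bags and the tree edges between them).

Each bag holds 2 vertices, so the decomposition has width 1, which upper-bounds the treewidth. G has an edge, so its treewidth is at least 1. Hence tw(G) = 1 exactly.

Treewidth 1.
One such decomposition:
Bags: B1 = {c, h}  B2 = {g, h}  B3 = {g, j}  B4 = {d, j}  B5 = {d, f}  B6 = {b, f}  B7 = {b, e}  B8 = {e, i}  B9 = {a, i}
Tree: B1–B2, B2–B3, B3–B4, B4–B5, B5–B6, B6–B7, B7–B8, B8–B9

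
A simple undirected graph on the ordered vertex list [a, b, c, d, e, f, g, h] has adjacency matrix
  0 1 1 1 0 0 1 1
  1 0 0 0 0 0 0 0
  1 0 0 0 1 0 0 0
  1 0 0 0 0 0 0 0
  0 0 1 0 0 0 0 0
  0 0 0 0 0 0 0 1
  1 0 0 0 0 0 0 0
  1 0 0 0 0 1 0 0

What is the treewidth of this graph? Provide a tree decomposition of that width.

Treewidth 1.
One optimal decomposition is:
Bags: B1 = {a, c}  B2 = {a, g}  B3 = {c, e}  B4 = {a, b}  B5 = {a, h}  B6 = {a, d}  B7 = {f, h}
Tree: B1–B2, B1–B3, B1–B4, B2–B5, B4–B6, B5–B7

Each bag holds 2 vertices, so the decomposition has width 1, which upper-bounds the treewidth. G has an edge, so its treewidth is at least 1. Hence tw(G) = 1 exactly.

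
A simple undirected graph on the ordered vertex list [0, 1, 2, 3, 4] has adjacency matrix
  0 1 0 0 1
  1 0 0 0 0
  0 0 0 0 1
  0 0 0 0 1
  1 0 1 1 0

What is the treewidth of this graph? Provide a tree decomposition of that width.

Every bag has size at most 2, so the width is 2 − 1 = 1 and tw(G) ≤ 1. Any graph with an edge has treewidth ≥ 1, and G has the edge 0–4. The upper and lower bounds meet at 1, so that is the treewidth.

Treewidth 1.
Bags: B1 = {0, 4}  B2 = {0, 1}  B3 = {3, 4}  B4 = {2, 4}
Tree: B1–B2, B1–B3, B3–B4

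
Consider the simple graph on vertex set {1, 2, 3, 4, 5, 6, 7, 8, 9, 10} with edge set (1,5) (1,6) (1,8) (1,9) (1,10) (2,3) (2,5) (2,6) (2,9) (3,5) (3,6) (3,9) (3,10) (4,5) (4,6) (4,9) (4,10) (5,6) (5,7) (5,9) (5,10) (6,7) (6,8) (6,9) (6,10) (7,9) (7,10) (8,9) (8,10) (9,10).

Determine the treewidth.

4

A width-4 tree decomposition is:
Bags: B1 = {1, 5, 6, 9, 10}  B2 = {3, 5, 6, 9, 10}  B3 = {4, 5, 6, 9, 10}  B4 = {5, 6, 7, 9, 10}  B5 = {1, 6, 8, 9, 10}  B6 = {2, 3, 5, 6, 9}
Tree: B1–B2, B1–B3, B1–B4, B1–B5, B2–B6
The largest bag has 5 vertices, giving width 4; this decomposition certifies tw(G) ≤ 4. On the other hand G contains the 5-clique {1, 6, 8, 9, 10}. A clique must lie in a single bag of any decomposition, so no decomposition can have width below 4. Hence tw(G) = 4 exactly.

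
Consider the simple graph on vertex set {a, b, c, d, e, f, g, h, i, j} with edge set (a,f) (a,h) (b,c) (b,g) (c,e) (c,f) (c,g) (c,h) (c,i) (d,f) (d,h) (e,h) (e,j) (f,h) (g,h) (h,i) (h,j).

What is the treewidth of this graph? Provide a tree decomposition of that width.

The largest bag has 3 vertices, giving width 2; this decomposition certifies tw(G) ≤ 2. For the lower bound, the 3 vertices {d, f, h} are pairwise adjacent, and any tree decomposition puts a clique entirely inside one bag — forcing width ≥ 2. Combining the bounds, tw(G) = 2.

Treewidth 2.
One such decomposition:
Bags: B1 = {c, f, h}  B2 = {d, f, h}  B3 = {c, e, h}  B4 = {c, g, h}  B5 = {a, f, h}  B6 = {b, c, g}  B7 = {c, h, i}  B8 = {e, h, j}
Tree: B1–B2, B1–B3, B3–B4, B1–B5, B4–B6, B4–B7, B3–B8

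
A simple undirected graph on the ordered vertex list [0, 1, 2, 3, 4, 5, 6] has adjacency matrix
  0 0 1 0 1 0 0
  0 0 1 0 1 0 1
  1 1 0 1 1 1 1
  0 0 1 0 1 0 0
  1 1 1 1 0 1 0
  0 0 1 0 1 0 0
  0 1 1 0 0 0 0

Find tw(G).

A width-2 tree decomposition is:
Bags: B1 = {2, 4, 5}  B2 = {1, 2, 4}  B3 = {0, 2, 4}  B4 = {2, 3, 4}  B5 = {1, 2, 6}
Tree: B1–B2, B1–B3, B2–B4, B2–B5
The largest bag has 3 vertices, giving width 2; this decomposition certifies tw(G) ≤ 2. On the other hand G contains the 3-clique {0, 2, 4}. A clique must lie in a single bag of any decomposition, so no decomposition can have width below 2. The upper and lower bounds meet at 2, so that is the treewidth.

2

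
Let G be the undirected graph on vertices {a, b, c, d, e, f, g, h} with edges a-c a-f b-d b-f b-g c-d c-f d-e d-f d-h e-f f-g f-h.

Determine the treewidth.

2

A width-2 tree decomposition is:
Bags: B1 = {d, e, f}  B2 = {b, d, f}  B3 = {b, f, g}  B4 = {c, d, f}  B5 = {d, f, h}  B6 = {a, c, f}
Tree: B1–B2, B2–B3, B1–B4, B1–B5, B4–B6
Each bag holds 3 vertices, so the decomposition has width 2, which upper-bounds the treewidth. On the other hand G contains the 3-clique {d, e, f}. A clique must lie in a single bag of any decomposition, so no decomposition can have width below 2. Combining the bounds, tw(G) = 2.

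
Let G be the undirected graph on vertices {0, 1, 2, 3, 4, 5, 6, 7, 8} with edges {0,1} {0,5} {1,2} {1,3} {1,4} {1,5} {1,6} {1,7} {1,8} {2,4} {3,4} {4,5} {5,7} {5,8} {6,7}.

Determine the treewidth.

A width-2 tree decomposition is:
Bags: B1 = {1, 4, 5}  B2 = {0, 1, 5}  B3 = {1, 5, 7}  B4 = {1, 3, 4}  B5 = {1, 5, 8}  B6 = {1, 6, 7}  B7 = {1, 2, 4}
Tree: B1–B2, B1–B3, B1–B4, B1–B5, B3–B6, B4–B7
The largest bag has 3 vertices, giving width 2; this decomposition certifies tw(G) ≤ 2. On the other hand G contains the 3-clique {1, 2, 4}. A clique must lie in a single bag of any decomposition, so no decomposition can have width below 2. Hence tw(G) = 2 exactly.

2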